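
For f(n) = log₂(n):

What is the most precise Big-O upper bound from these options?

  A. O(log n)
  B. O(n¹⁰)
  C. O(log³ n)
A

f(n) = log₂(n) is O(log n).
All listed options are valid Big-O bounds (upper bounds),
but O(log n) is the tightest (smallest valid bound).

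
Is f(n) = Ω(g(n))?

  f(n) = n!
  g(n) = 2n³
True

f(n) = n! is O(n!), and g(n) = 2n³ is O(n³).
Since O(n!) grows at least as fast as O(n³), f(n) = Ω(g(n)) is true.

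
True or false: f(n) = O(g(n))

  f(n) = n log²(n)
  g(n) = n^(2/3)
False

f(n) = n log²(n) is O(n log² n), and g(n) = n^(2/3) is O(n^(2/3)).
Since O(n log² n) grows faster than O(n^(2/3)), f(n) = O(g(n)) is false.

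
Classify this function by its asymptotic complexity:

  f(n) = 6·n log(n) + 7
O(n log n)

The dominant term in 6·n log(n) + 7 is 6·n log(n), which is Θ(n log n).
Lower-order terms (7) are asymptotically negligible.
Constants are absorbed, so the tightest bound is O(n log n).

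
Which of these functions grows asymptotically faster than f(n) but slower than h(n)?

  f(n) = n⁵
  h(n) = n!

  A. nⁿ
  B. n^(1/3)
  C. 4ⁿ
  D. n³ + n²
C

We need g(n) with n⁵ = o(g(n)) and g(n) = o(n!), i.e. O(n⁵) ≺ g ≺ O(n!).
Check each option:
  A. nⁿ — O(nⁿ) does not grow strictly slower than h(n)
  B. n^(1/3) — O(n^(1/3)) does not grow strictly faster than f(n)
  C. 4ⁿ — O(4ⁿ) is strictly between O(n⁵) and O(n!) ✓
  D. n³ + n² — O(n³) does not grow strictly faster than f(n)

Only option C (4ⁿ) lies strictly between.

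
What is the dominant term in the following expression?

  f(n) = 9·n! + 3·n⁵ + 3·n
9·n!

Looking at each term:
  - 9·n! is O(n!)
  - 3·n⁵ is O(n⁵)
  - 3·n is O(n)

The term 9·n! (O(n!)) grows fastest and dominates all others.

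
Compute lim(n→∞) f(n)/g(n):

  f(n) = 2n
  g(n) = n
2

Since 2n and n have the same growth rate (O(n)),
the ratio converges to a constant: 2.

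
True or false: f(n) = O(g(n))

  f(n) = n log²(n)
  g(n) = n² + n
True

f(n) = n log²(n) is O(n log² n), and g(n) = n² + n is O(n²).
Since O(n log² n) ⊆ O(n²) (f grows no faster than g), f(n) = O(g(n)) is true.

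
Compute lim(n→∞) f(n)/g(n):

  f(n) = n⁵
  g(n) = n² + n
∞

Since n⁵ (O(n⁵)) grows faster than n² + n (O(n²)),
the ratio f(n)/g(n) → ∞ as n → ∞.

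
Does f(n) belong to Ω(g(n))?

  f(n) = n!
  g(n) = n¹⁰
True

f(n) = n! is O(n!), and g(n) = n¹⁰ is O(n¹⁰).
Since O(n!) grows at least as fast as O(n¹⁰), f(n) = Ω(g(n)) is true.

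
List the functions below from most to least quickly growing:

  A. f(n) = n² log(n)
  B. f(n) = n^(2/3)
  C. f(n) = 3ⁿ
C > A > B

Comparing growth rates:
C = 3ⁿ is O(3ⁿ)
A = n² log(n) is O(n² log n)
B = n^(2/3) is O(n^(2/3))

Therefore, the order from fastest to slowest is: C > A > B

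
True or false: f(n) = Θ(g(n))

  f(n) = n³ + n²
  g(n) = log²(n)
False

f(n) = n³ + n² is O(n³), and g(n) = log²(n) is O(log² n).
Since they have different growth rates, f(n) = Θ(g(n)) is false.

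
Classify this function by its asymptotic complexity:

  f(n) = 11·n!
O(n!)

The dominant term in 11·n! is 11·n!, which is Θ(n!).
Constants are absorbed, so the tightest bound is O(n!).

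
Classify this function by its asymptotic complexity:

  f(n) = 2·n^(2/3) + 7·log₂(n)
O(n^(2/3))

The dominant term in 2·n^(2/3) + 7·log₂(n) is 2·n^(2/3), which is Θ(n^(2/3)).
Lower-order terms (7·log₂(n)) are asymptotically negligible.
Constants are absorbed, so the tightest bound is O(n^(2/3)).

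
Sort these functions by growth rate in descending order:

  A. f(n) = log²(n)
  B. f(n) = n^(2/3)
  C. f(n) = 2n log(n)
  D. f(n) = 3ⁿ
D > C > B > A

Comparing growth rates:
D = 3ⁿ is O(3ⁿ)
C = 2n log(n) is O(n log n)
B = n^(2/3) is O(n^(2/3))
A = log²(n) is O(log² n)

Therefore, the order from fastest to slowest is: D > C > B > A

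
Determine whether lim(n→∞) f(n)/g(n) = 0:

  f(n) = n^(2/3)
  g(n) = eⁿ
True

f(n) = n^(2/3) is O(n^(2/3)), and g(n) = eⁿ is O(eⁿ).
Since O(n^(2/3)) grows strictly slower than O(eⁿ), f(n) = o(g(n)) is true.
This means lim(n→∞) f(n)/g(n) = 0.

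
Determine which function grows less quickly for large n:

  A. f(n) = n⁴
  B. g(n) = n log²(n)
B

f(n) = n⁴ is O(n⁴), while g(n) = n log²(n) is O(n log² n).
Since O(n log² n) grows slower than O(n⁴), g(n) is dominated.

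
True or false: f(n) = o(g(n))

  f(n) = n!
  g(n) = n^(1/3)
False

f(n) = n! is O(n!), and g(n) = n^(1/3) is O(n^(1/3)).
Since O(n!) grows faster than or equal to O(n^(1/3)), f(n) = o(g(n)) is false.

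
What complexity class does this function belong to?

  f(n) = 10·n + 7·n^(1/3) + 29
O(n)

The dominant term in 10·n + 7·n^(1/3) + 29 is 10·n, which is Θ(n).
Lower-order terms (7·n^(1/3), 29) are asymptotically negligible.
Constants are absorbed, so the tightest bound is O(n).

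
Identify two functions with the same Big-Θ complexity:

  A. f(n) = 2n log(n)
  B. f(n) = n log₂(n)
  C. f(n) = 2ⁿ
A and B

Examining each function:
  A. 2n log(n) is O(n log n)
  B. n log₂(n) is O(n log n)
  C. 2ⁿ is O(2ⁿ)

Functions A and B both have the same complexity class.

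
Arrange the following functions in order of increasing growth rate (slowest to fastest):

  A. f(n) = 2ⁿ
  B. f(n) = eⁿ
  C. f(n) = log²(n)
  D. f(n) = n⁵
C < D < A < B

Comparing growth rates:
C = log²(n) is O(log² n)
D = n⁵ is O(n⁵)
A = 2ⁿ is O(2ⁿ)
B = eⁿ is O(eⁿ)

Therefore, the order from slowest to fastest is: C < D < A < B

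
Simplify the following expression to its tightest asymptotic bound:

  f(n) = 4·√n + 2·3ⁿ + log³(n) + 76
Θ(3ⁿ)

Order the terms by growth rate: 76 ≺ log³(n) ≺ 4·√n ≺ 2·3ⁿ.
The fastest-growing term 2·3ⁿ dominates as n → ∞; dropping its constant factor gives Θ(3ⁿ).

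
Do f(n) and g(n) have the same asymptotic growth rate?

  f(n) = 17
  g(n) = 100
True

f(n) = 17 and g(n) = 100 are both O(1).
Since they have the same asymptotic growth rate, f(n) = Θ(g(n)) is true.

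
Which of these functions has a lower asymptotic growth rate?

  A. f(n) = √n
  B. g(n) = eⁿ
A

f(n) = √n is O(√n), while g(n) = eⁿ is O(eⁿ).
Since O(√n) grows slower than O(eⁿ), f(n) is dominated.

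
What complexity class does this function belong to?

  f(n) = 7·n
O(n)

The dominant term in 7·n is 7·n, which is Θ(n).
Constants are absorbed, so the tightest bound is O(n).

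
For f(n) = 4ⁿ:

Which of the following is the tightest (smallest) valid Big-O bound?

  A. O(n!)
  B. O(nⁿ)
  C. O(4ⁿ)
C

f(n) = 4ⁿ is O(4ⁿ).
All listed options are valid Big-O bounds (upper bounds),
but O(4ⁿ) is the tightest (smallest valid bound).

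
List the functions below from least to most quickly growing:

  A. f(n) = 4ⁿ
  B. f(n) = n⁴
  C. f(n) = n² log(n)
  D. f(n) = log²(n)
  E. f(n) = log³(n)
D < E < C < B < A

Comparing growth rates:
D = log²(n) is O(log² n)
E = log³(n) is O(log³ n)
C = n² log(n) is O(n² log n)
B = n⁴ is O(n⁴)
A = 4ⁿ is O(4ⁿ)

Therefore, the order from slowest to fastest is: D < E < C < B < A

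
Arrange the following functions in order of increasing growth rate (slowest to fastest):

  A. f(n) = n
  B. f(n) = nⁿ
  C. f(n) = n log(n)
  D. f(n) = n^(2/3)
D < A < C < B

Comparing growth rates:
D = n^(2/3) is O(n^(2/3))
A = n is O(n)
C = n log(n) is O(n log n)
B = nⁿ is O(nⁿ)

Therefore, the order from slowest to fastest is: D < A < C < B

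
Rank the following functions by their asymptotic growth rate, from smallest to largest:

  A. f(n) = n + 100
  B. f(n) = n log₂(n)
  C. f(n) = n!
A < B < C

Comparing growth rates:
A = n + 100 is O(n)
B = n log₂(n) is O(n log n)
C = n! is O(n!)

Therefore, the order from slowest to fastest is: A < B < C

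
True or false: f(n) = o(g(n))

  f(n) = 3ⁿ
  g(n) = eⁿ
False

f(n) = 3ⁿ is O(3ⁿ), and g(n) = eⁿ is O(eⁿ).
Since O(3ⁿ) grows faster than or equal to O(eⁿ), f(n) = o(g(n)) is false.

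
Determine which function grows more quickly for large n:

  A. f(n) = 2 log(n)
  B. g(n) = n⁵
B

f(n) = 2 log(n) is O(log n), while g(n) = n⁵ is O(n⁵).
Since O(n⁵) grows faster than O(log n), g(n) dominates.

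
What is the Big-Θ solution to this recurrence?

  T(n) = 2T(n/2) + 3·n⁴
Θ(n⁴)

Master Theorem: a = 2, b = 2, f(n) = 3·n⁴.
Compute the critical exponent d = log₂(2) = 1.
Compare f(n) = Θ(n⁴) against n^d:
  k = 4 > d = 1, so f(n) = Ω(n^(d+ε)) — Case 3.
  Regularity: a·(n/b)^4/n^4 = a/b^4 = 2/16 < 1 ✓.
  The top-level work dominates: T(n) = Θ(f(n)) = Θ(n⁴).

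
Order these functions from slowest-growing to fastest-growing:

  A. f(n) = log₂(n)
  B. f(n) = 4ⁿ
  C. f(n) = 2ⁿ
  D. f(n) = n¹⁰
A < D < C < B

Comparing growth rates:
A = log₂(n) is O(log n)
D = n¹⁰ is O(n¹⁰)
C = 2ⁿ is O(2ⁿ)
B = 4ⁿ is O(4ⁿ)

Therefore, the order from slowest to fastest is: A < D < C < B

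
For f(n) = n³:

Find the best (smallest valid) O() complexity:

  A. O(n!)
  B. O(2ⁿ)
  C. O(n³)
C

f(n) = n³ is O(n³).
All listed options are valid Big-O bounds (upper bounds),
but O(n³) is the tightest (smallest valid bound).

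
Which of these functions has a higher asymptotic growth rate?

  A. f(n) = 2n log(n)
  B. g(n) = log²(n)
A

f(n) = 2n log(n) is O(n log n), while g(n) = log²(n) is O(log² n).
Since O(n log n) grows faster than O(log² n), f(n) dominates.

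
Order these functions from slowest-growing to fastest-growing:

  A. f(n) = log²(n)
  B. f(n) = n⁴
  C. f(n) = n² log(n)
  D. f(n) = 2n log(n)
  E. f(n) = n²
A < D < E < C < B

Comparing growth rates:
A = log²(n) is O(log² n)
D = 2n log(n) is O(n log n)
E = n² is O(n²)
C = n² log(n) is O(n² log n)
B = n⁴ is O(n⁴)

Therefore, the order from slowest to fastest is: A < D < E < C < B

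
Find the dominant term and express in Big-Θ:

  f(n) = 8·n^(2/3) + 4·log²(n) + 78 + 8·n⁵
Θ(n⁵)

Order the terms by growth rate: 78 ≺ 4·log²(n) ≺ 8·n^(2/3) ≺ 8·n⁵.
The fastest-growing term 8·n⁵ dominates as n → ∞; dropping its constant factor gives Θ(n⁵).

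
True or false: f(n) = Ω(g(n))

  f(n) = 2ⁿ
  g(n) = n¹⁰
True

f(n) = 2ⁿ is O(2ⁿ), and g(n) = n¹⁰ is O(n¹⁰).
Since O(2ⁿ) grows at least as fast as O(n¹⁰), f(n) = Ω(g(n)) is true.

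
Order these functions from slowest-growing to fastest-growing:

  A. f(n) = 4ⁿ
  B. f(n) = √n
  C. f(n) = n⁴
B < C < A

Comparing growth rates:
B = √n is O(√n)
C = n⁴ is O(n⁴)
A = 4ⁿ is O(4ⁿ)

Therefore, the order from slowest to fastest is: B < C < A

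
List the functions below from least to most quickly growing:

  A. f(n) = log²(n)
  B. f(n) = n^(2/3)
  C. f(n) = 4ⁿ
A < B < C

Comparing growth rates:
A = log²(n) is O(log² n)
B = n^(2/3) is O(n^(2/3))
C = 4ⁿ is O(4ⁿ)

Therefore, the order from slowest to fastest is: A < B < C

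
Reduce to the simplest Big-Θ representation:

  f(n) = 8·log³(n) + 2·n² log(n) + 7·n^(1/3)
Θ(n² log n)

Order the terms by growth rate: 8·log³(n) ≺ 7·n^(1/3) ≺ 2·n² log(n).
The fastest-growing term 2·n² log(n) dominates as n → ∞; dropping its constant factor gives Θ(n² log n).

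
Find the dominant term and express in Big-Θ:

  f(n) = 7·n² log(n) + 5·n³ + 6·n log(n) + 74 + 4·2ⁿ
Θ(2ⁿ)

Order the terms by growth rate: 74 ≺ 6·n log(n) ≺ 7·n² log(n) ≺ 5·n³ ≺ 4·2ⁿ.
The fastest-growing term 4·2ⁿ dominates as n → ∞; dropping its constant factor gives Θ(2ⁿ).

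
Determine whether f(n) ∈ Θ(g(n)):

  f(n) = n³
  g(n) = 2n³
True

f(n) = n³ and g(n) = 2n³ are both O(n³).
Since they have the same asymptotic growth rate, f(n) = Θ(g(n)) is true.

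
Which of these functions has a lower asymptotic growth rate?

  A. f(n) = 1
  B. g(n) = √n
A

f(n) = 1 is O(1), while g(n) = √n is O(√n).
Since O(1) grows slower than O(√n), f(n) is dominated.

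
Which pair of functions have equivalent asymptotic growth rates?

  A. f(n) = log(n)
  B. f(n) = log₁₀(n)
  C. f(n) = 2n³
A and B

Examining each function:
  A. log(n) is O(log n)
  B. log₁₀(n) is O(log n)
  C. 2n³ is O(n³)

Functions A and B both have the same complexity class.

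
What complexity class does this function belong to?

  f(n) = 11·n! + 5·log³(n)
O(n!)

The dominant term in 11·n! + 5·log³(n) is 11·n!, which is Θ(n!).
Lower-order terms (5·log³(n)) are asymptotically negligible.
Constants are absorbed, so the tightest bound is O(n!).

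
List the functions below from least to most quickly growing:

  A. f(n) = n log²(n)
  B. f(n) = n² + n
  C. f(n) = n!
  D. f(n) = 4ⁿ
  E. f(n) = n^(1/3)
E < A < B < D < C

Comparing growth rates:
E = n^(1/3) is O(n^(1/3))
A = n log²(n) is O(n log² n)
B = n² + n is O(n²)
D = 4ⁿ is O(4ⁿ)
C = n! is O(n!)

Therefore, the order from slowest to fastest is: E < A < B < D < C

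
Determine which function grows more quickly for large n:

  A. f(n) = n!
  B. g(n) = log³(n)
A

f(n) = n! is O(n!), while g(n) = log³(n) is O(log³ n).
Since O(n!) grows faster than O(log³ n), f(n) dominates.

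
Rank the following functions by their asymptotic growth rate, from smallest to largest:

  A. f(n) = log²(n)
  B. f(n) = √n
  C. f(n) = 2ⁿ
A < B < C

Comparing growth rates:
A = log²(n) is O(log² n)
B = √n is O(√n)
C = 2ⁿ is O(2ⁿ)

Therefore, the order from slowest to fastest is: A < B < C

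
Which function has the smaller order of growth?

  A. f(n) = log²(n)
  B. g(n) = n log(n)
A

f(n) = log²(n) is O(log² n), while g(n) = n log(n) is O(n log n).
Since O(log² n) grows slower than O(n log n), f(n) is dominated.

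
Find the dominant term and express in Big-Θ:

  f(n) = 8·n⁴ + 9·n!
Θ(n!)

Order the terms by growth rate: 8·n⁴ ≺ 9·n!.
The fastest-growing term 9·n! dominates as n → ∞; dropping its constant factor gives Θ(n!).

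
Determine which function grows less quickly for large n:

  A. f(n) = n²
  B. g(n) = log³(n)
B

f(n) = n² is O(n²), while g(n) = log³(n) is O(log³ n).
Since O(log³ n) grows slower than O(n²), g(n) is dominated.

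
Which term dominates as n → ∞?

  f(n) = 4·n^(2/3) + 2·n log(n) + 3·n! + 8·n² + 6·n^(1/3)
3·n!

Looking at each term:
  - 4·n^(2/3) is O(n^(2/3))
  - 2·n log(n) is O(n log n)
  - 3·n! is O(n!)
  - 8·n² is O(n²)
  - 6·n^(1/3) is O(n^(1/3))

The term 3·n! (O(n!)) grows fastest and dominates all others.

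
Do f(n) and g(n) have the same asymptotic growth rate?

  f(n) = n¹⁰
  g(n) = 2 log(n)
False

f(n) = n¹⁰ is O(n¹⁰), and g(n) = 2 log(n) is O(log n).
Since they have different growth rates, f(n) = Θ(g(n)) is false.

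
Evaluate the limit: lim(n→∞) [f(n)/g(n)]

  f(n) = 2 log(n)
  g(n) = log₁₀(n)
log(100)

Since 2 log(n) and log₁₀(n) have the same growth rate (O(log n)),
the ratio converges to a constant: log(100).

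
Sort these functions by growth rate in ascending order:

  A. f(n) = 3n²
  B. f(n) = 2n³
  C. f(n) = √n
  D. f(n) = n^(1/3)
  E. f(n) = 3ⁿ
D < C < A < B < E

Comparing growth rates:
D = n^(1/3) is O(n^(1/3))
C = √n is O(√n)
A = 3n² is O(n²)
B = 2n³ is O(n³)
E = 3ⁿ is O(3ⁿ)

Therefore, the order from slowest to fastest is: D < C < A < B < E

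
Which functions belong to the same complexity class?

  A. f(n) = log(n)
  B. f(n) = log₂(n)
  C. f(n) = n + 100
A and B

Examining each function:
  A. log(n) is O(log n)
  B. log₂(n) is O(log n)
  C. n + 100 is O(n)

Functions A and B both have the same complexity class.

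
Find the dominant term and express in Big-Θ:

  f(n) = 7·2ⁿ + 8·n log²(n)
Θ(2ⁿ)

Order the terms by growth rate: 8·n log²(n) ≺ 7·2ⁿ.
The fastest-growing term 7·2ⁿ dominates as n → ∞; dropping its constant factor gives Θ(2ⁿ).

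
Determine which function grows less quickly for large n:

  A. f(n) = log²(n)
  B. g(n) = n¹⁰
A

f(n) = log²(n) is O(log² n), while g(n) = n¹⁰ is O(n¹⁰).
Since O(log² n) grows slower than O(n¹⁰), f(n) is dominated.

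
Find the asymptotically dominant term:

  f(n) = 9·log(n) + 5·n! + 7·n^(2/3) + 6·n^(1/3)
5·n!

Looking at each term:
  - 9·log(n) is O(log n)
  - 5·n! is O(n!)
  - 7·n^(2/3) is O(n^(2/3))
  - 6·n^(1/3) is O(n^(1/3))

The term 5·n! (O(n!)) grows fastest and dominates all others.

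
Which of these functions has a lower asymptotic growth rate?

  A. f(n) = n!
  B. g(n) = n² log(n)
B

f(n) = n! is O(n!), while g(n) = n² log(n) is O(n² log n).
Since O(n² log n) grows slower than O(n!), g(n) is dominated.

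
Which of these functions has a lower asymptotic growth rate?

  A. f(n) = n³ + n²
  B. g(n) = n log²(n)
B

f(n) = n³ + n² is O(n³), while g(n) = n log²(n) is O(n log² n).
Since O(n log² n) grows slower than O(n³), g(n) is dominated.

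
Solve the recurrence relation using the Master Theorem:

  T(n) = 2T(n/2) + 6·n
Θ(n log n)

Master Theorem: a = 2, b = 2, f(n) = 6·n.
Compute the critical exponent d = log₂(2) = 1.
Compare f(n) = Θ(n) against n^d:
  k = 1 = d, so f(n) = Θ(n^d) — Case 2.
  Work is balanced across levels: T(n) = Θ(n^d log n) = Θ(n log n).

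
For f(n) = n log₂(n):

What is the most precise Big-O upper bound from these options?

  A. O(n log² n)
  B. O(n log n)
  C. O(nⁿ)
B

f(n) = n log₂(n) is O(n log n).
All listed options are valid Big-O bounds (upper bounds),
but O(n log n) is the tightest (smallest valid bound).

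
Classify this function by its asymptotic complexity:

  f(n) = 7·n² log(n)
O(n² log n)

The dominant term in 7·n² log(n) is 7·n² log(n), which is Θ(n² log n).
Constants are absorbed, so the tightest bound is O(n² log n).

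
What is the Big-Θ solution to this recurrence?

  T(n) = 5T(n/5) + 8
Θ(n)

Master Theorem: a = 5, b = 5, f(n) = 8.
Compute the critical exponent d = log₅(5) = 1.
Compare f(n) = Θ(1) against n^d:
  k = 0 < d = 1, so f(n) = O(n^(d-ε)) — Case 1.
  The recursion cost dominates: T(n) = Θ(n^d) = Θ(n).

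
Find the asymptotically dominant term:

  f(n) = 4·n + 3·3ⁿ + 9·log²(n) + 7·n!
7·n!

Looking at each term:
  - 4·n is O(n)
  - 3·3ⁿ is O(3ⁿ)
  - 9·log²(n) is O(log² n)
  - 7·n! is O(n!)

The term 7·n! (O(n!)) grows fastest and dominates all others.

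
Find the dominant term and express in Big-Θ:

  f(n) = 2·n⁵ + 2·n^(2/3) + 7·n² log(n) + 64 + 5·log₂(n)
Θ(n⁵)

Order the terms by growth rate: 64 ≺ 5·log₂(n) ≺ 2·n^(2/3) ≺ 7·n² log(n) ≺ 2·n⁵.
The fastest-growing term 2·n⁵ dominates as n → ∞; dropping its constant factor gives Θ(n⁵).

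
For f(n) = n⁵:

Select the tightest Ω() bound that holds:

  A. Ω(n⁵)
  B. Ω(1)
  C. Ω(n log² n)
A

f(n) = n⁵ is Ω(n⁵).
All listed options are valid Big-Ω bounds (lower bounds),
but Ω(n⁵) is the tightest (largest valid bound).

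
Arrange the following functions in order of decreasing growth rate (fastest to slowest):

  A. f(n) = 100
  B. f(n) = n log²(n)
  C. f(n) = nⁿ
C > B > A

Comparing growth rates:
C = nⁿ is O(nⁿ)
B = n log²(n) is O(n log² n)
A = 100 is O(1)

Therefore, the order from fastest to slowest is: C > B > A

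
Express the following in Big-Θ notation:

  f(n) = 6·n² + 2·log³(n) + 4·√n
Θ(n²)

Order the terms by growth rate: 2·log³(n) ≺ 4·√n ≺ 6·n².
The fastest-growing term 6·n² dominates as n → ∞; dropping its constant factor gives Θ(n²).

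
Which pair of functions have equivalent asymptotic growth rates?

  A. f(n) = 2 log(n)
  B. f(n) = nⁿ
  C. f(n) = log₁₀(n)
A and C

Examining each function:
  A. 2 log(n) is O(log n)
  B. nⁿ is O(nⁿ)
  C. log₁₀(n) is O(log n)

Functions A and C both have the same complexity class.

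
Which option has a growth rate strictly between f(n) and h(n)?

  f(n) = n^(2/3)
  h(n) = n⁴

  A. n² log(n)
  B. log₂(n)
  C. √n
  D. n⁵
A

We need g(n) with n^(2/3) = o(g(n)) and g(n) = o(n⁴), i.e. O(n^(2/3)) ≺ g ≺ O(n⁴).
Check each option:
  A. n² log(n) — O(n² log n) is strictly between O(n^(2/3)) and O(n⁴) ✓
  B. log₂(n) — O(log n) does not grow strictly faster than f(n)
  C. √n — O(√n) does not grow strictly faster than f(n)
  D. n⁵ — O(n⁵) does not grow strictly slower than h(n)

Only option A (n² log(n)) lies strictly between.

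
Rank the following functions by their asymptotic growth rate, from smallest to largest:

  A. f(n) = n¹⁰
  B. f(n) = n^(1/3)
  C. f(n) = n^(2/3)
B < C < A

Comparing growth rates:
B = n^(1/3) is O(n^(1/3))
C = n^(2/3) is O(n^(2/3))
A = n¹⁰ is O(n¹⁰)

Therefore, the order from slowest to fastest is: B < C < A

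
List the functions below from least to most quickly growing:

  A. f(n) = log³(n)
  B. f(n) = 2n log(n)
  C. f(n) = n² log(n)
A < B < C

Comparing growth rates:
A = log³(n) is O(log³ n)
B = 2n log(n) is O(n log n)
C = n² log(n) is O(n² log n)

Therefore, the order from slowest to fastest is: A < B < C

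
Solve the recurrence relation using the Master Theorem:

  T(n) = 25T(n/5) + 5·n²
Θ(n² log n)

Master Theorem: a = 25, b = 5, f(n) = 5·n².
Compute the critical exponent d = log₅(25) = 2.
Compare f(n) = Θ(n²) against n^d:
  k = 2 = d, so f(n) = Θ(n^d) — Case 2.
  Work is balanced across levels: T(n) = Θ(n^d log n) = Θ(n² log n).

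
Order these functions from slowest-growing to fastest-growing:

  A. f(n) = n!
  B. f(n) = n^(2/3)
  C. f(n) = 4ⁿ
B < C < A

Comparing growth rates:
B = n^(2/3) is O(n^(2/3))
C = 4ⁿ is O(4ⁿ)
A = n! is O(n!)

Therefore, the order from slowest to fastest is: B < C < A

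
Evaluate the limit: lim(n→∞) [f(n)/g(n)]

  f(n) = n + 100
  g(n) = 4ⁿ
0

Since n + 100 (O(n)) grows slower than 4ⁿ (O(4ⁿ)),
the ratio f(n)/g(n) → 0 as n → ∞.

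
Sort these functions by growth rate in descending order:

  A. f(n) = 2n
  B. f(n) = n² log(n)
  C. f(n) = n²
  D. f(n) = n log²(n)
B > C > D > A

Comparing growth rates:
B = n² log(n) is O(n² log n)
C = n² is O(n²)
D = n log²(n) is O(n log² n)
A = 2n is O(n)

Therefore, the order from fastest to slowest is: B > C > D > A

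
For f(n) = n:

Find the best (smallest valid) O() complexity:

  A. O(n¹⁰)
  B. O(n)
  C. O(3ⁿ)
B

f(n) = n is O(n).
All listed options are valid Big-O bounds (upper bounds),
but O(n) is the tightest (smallest valid bound).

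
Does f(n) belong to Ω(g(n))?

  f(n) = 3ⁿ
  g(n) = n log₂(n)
True

f(n) = 3ⁿ is O(3ⁿ), and g(n) = n log₂(n) is O(n log n).
Since O(3ⁿ) grows at least as fast as O(n log n), f(n) = Ω(g(n)) is true.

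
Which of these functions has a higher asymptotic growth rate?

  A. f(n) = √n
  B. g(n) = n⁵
B

f(n) = √n is O(√n), while g(n) = n⁵ is O(n⁵).
Since O(n⁵) grows faster than O(√n), g(n) dominates.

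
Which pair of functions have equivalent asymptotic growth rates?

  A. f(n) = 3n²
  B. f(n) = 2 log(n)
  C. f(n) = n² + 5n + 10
A and C

Examining each function:
  A. 3n² is O(n²)
  B. 2 log(n) is O(log n)
  C. n² + 5n + 10 is O(n²)

Functions A and C both have the same complexity class.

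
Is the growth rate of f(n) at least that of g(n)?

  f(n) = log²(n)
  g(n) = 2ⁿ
False

f(n) = log²(n) is O(log² n), and g(n) = 2ⁿ is O(2ⁿ).
Since O(log² n) grows slower than O(2ⁿ), f(n) = Ω(g(n)) is false.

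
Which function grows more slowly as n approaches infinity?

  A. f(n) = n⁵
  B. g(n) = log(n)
B

f(n) = n⁵ is O(n⁵), while g(n) = log(n) is O(log n).
Since O(log n) grows slower than O(n⁵), g(n) is dominated.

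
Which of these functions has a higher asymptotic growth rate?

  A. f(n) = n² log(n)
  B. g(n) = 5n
A

f(n) = n² log(n) is O(n² log n), while g(n) = 5n is O(n).
Since O(n² log n) grows faster than O(n), f(n) dominates.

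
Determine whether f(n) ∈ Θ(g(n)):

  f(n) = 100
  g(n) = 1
True

f(n) = 100 and g(n) = 1 are both O(1).
Since they have the same asymptotic growth rate, f(n) = Θ(g(n)) is true.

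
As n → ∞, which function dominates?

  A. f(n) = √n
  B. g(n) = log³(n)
A

f(n) = √n is O(√n), while g(n) = log³(n) is O(log³ n).
Since O(√n) grows faster than O(log³ n), f(n) dominates.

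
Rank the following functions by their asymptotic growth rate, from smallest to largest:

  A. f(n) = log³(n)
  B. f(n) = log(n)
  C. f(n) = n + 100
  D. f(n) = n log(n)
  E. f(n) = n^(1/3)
B < A < E < C < D

Comparing growth rates:
B = log(n) is O(log n)
A = log³(n) is O(log³ n)
E = n^(1/3) is O(n^(1/3))
C = n + 100 is O(n)
D = n log(n) is O(n log n)

Therefore, the order from slowest to fastest is: B < A < E < C < D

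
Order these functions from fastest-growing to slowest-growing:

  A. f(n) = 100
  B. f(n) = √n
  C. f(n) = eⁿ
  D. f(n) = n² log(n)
C > D > B > A

Comparing growth rates:
C = eⁿ is O(eⁿ)
D = n² log(n) is O(n² log n)
B = √n is O(√n)
A = 100 is O(1)

Therefore, the order from fastest to slowest is: C > D > B > A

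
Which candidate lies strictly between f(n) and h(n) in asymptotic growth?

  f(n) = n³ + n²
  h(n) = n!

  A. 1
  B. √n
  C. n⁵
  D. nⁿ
C

We need g(n) with n³ + n² = o(g(n)) and g(n) = o(n!), i.e. O(n³) ≺ g ≺ O(n!).
Check each option:
  A. 1 — O(1) does not grow strictly faster than f(n)
  B. √n — O(√n) does not grow strictly faster than f(n)
  C. n⁵ — O(n⁵) is strictly between O(n³) and O(n!) ✓
  D. nⁿ — O(nⁿ) does not grow strictly slower than h(n)

Only option C (n⁵) lies strictly between.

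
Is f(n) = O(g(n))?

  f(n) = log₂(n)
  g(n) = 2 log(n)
True

f(n) = log₂(n) and g(n) = 2 log(n) are both O(log n).
Big-O permits equal growth rates (f ≤ c·g for some c), so f(n) = O(g(n)) is true.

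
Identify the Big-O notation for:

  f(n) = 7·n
O(n)

The dominant term in 7·n is 7·n, which is Θ(n).
Constants are absorbed, so the tightest bound is O(n).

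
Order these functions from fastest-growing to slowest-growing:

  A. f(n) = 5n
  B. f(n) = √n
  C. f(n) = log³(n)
A > B > C

Comparing growth rates:
A = 5n is O(n)
B = √n is O(√n)
C = log³(n) is O(log³ n)

Therefore, the order from fastest to slowest is: A > B > C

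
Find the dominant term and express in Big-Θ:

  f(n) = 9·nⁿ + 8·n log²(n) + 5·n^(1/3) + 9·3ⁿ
Θ(nⁿ)

Order the terms by growth rate: 5·n^(1/3) ≺ 8·n log²(n) ≺ 9·3ⁿ ≺ 9·nⁿ.
The fastest-growing term 9·nⁿ dominates as n → ∞; dropping its constant factor gives Θ(nⁿ).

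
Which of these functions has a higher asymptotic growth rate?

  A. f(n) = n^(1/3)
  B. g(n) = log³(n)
A

f(n) = n^(1/3) is O(n^(1/3)), while g(n) = log³(n) is O(log³ n).
Since O(n^(1/3)) grows faster than O(log³ n), f(n) dominates.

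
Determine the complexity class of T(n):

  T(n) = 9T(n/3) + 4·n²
Θ(n² log n)

Master Theorem: a = 9, b = 3, f(n) = 4·n².
Compute the critical exponent d = log₃(9) = 2.
Compare f(n) = Θ(n²) against n^d:
  k = 2 = d, so f(n) = Θ(n^d) — Case 2.
  Work is balanced across levels: T(n) = Θ(n^d log n) = Θ(n² log n).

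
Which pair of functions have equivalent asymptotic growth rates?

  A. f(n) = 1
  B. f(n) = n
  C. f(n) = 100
A and C

Examining each function:
  A. 1 is O(1)
  B. n is O(n)
  C. 100 is O(1)

Functions A and C both have the same complexity class.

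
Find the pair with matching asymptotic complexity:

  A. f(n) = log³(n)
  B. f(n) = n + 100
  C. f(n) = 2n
B and C

Examining each function:
  A. log³(n) is O(log³ n)
  B. n + 100 is O(n)
  C. 2n is O(n)

Functions B and C both have the same complexity class.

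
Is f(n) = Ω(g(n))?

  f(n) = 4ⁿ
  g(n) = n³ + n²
True

f(n) = 4ⁿ is O(4ⁿ), and g(n) = n³ + n² is O(n³).
Since O(4ⁿ) grows at least as fast as O(n³), f(n) = Ω(g(n)) is true.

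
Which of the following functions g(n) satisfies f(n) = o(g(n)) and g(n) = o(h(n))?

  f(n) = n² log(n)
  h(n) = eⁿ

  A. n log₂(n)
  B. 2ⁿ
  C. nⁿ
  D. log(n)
B

We need g(n) with n² log(n) = o(g(n)) and g(n) = o(eⁿ), i.e. O(n² log n) ≺ g ≺ O(eⁿ).
Check each option:
  A. n log₂(n) — O(n log n) does not grow strictly faster than f(n)
  B. 2ⁿ — O(2ⁿ) is strictly between O(n² log n) and O(eⁿ) ✓
  C. nⁿ — O(nⁿ) does not grow strictly slower than h(n)
  D. log(n) — O(log n) does not grow strictly faster than f(n)

Only option B (2ⁿ) lies strictly between.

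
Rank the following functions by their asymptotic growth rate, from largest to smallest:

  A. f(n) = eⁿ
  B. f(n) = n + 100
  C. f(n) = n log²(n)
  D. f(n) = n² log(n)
A > D > C > B

Comparing growth rates:
A = eⁿ is O(eⁿ)
D = n² log(n) is O(n² log n)
C = n log²(n) is O(n log² n)
B = n + 100 is O(n)

Therefore, the order from fastest to slowest is: A > D > C > B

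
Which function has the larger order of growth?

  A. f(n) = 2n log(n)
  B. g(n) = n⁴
B

f(n) = 2n log(n) is O(n log n), while g(n) = n⁴ is O(n⁴).
Since O(n⁴) grows faster than O(n log n), g(n) dominates.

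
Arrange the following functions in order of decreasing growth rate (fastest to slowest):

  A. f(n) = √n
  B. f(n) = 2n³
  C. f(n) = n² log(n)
B > C > A

Comparing growth rates:
B = 2n³ is O(n³)
C = n² log(n) is O(n² log n)
A = √n is O(√n)

Therefore, the order from fastest to slowest is: B > C > A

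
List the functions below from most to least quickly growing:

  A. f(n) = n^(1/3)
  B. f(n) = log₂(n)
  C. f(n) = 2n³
C > A > B

Comparing growth rates:
C = 2n³ is O(n³)
A = n^(1/3) is O(n^(1/3))
B = log₂(n) is O(log n)

Therefore, the order from fastest to slowest is: C > A > B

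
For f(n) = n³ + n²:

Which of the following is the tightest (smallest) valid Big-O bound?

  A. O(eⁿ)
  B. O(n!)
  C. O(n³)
C

f(n) = n³ + n² is O(n³).
All listed options are valid Big-O bounds (upper bounds),
but O(n³) is the tightest (smallest valid bound).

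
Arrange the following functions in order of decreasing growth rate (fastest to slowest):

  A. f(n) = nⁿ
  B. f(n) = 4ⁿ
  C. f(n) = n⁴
A > B > C

Comparing growth rates:
A = nⁿ is O(nⁿ)
B = 4ⁿ is O(4ⁿ)
C = n⁴ is O(n⁴)

Therefore, the order from fastest to slowest is: A > B > C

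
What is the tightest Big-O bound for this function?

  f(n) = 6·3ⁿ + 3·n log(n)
O(3ⁿ)

The dominant term in 6·3ⁿ + 3·n log(n) is 6·3ⁿ, which is Θ(3ⁿ).
Lower-order terms (3·n log(n)) are asymptotically negligible.
Constants are absorbed, so the tightest bound is O(3ⁿ).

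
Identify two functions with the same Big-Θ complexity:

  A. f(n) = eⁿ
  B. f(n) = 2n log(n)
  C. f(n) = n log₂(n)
B and C

Examining each function:
  A. eⁿ is O(eⁿ)
  B. 2n log(n) is O(n log n)
  C. n log₂(n) is O(n log n)

Functions B and C both have the same complexity class.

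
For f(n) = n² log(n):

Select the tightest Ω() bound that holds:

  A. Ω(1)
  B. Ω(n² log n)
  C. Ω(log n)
B

f(n) = n² log(n) is Ω(n² log n).
All listed options are valid Big-Ω bounds (lower bounds),
but Ω(n² log n) is the tightest (largest valid bound).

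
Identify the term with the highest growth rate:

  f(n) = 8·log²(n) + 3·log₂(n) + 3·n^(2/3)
3·n^(2/3)

Looking at each term:
  - 8·log²(n) is O(log² n)
  - 3·log₂(n) is O(log n)
  - 3·n^(2/3) is O(n^(2/3))

The term 3·n^(2/3) (O(n^(2/3))) grows fastest and dominates all others.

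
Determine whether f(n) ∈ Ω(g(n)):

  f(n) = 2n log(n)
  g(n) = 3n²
False

f(n) = 2n log(n) is O(n log n), and g(n) = 3n² is O(n²).
Since O(n log n) grows slower than O(n²), f(n) = Ω(g(n)) is false.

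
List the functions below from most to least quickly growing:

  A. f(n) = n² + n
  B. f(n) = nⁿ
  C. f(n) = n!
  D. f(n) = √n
B > C > A > D

Comparing growth rates:
B = nⁿ is O(nⁿ)
C = n! is O(n!)
A = n² + n is O(n²)
D = √n is O(√n)

Therefore, the order from fastest to slowest is: B > C > A > D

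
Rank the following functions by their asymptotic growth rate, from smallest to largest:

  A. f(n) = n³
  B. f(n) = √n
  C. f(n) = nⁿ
B < A < C

Comparing growth rates:
B = √n is O(√n)
A = n³ is O(n³)
C = nⁿ is O(nⁿ)

Therefore, the order from slowest to fastest is: B < A < C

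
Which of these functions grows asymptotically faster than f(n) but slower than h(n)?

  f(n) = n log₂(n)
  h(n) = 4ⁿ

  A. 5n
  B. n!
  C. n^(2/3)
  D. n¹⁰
D

We need g(n) with n log₂(n) = o(g(n)) and g(n) = o(4ⁿ), i.e. O(n log n) ≺ g ≺ O(4ⁿ).
Check each option:
  A. 5n — O(n) does not grow strictly faster than f(n)
  B. n! — O(n!) does not grow strictly slower than h(n)
  C. n^(2/3) — O(n^(2/3)) does not grow strictly faster than f(n)
  D. n¹⁰ — O(n¹⁰) is strictly between O(n log n) and O(4ⁿ) ✓

Only option D (n¹⁰) lies strictly between.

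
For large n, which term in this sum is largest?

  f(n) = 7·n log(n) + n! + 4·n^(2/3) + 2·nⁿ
2·nⁿ

Looking at each term:
  - 7·n log(n) is O(n log n)
  - n! is O(n!)
  - 4·n^(2/3) is O(n^(2/3))
  - 2·nⁿ is O(nⁿ)

The term 2·nⁿ (O(nⁿ)) grows fastest and dominates all others.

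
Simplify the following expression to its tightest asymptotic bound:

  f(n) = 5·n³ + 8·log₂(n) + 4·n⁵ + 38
Θ(n⁵)

Order the terms by growth rate: 38 ≺ 8·log₂(n) ≺ 5·n³ ≺ 4·n⁵.
The fastest-growing term 4·n⁵ dominates as n → ∞; dropping its constant factor gives Θ(n⁵).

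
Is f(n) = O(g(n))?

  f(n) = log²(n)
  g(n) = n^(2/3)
True

f(n) = log²(n) is O(log² n), and g(n) = n^(2/3) is O(n^(2/3)).
Since O(log² n) ⊆ O(n^(2/3)) (f grows no faster than g), f(n) = O(g(n)) is true.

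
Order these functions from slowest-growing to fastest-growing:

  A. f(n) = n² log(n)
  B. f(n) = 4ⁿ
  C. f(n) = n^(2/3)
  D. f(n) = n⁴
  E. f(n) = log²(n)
E < C < A < D < B

Comparing growth rates:
E = log²(n) is O(log² n)
C = n^(2/3) is O(n^(2/3))
A = n² log(n) is O(n² log n)
D = n⁴ is O(n⁴)
B = 4ⁿ is O(4ⁿ)

Therefore, the order from slowest to fastest is: E < C < A < D < B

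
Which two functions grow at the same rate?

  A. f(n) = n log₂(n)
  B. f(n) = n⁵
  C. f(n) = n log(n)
A and C

Examining each function:
  A. n log₂(n) is O(n log n)
  B. n⁵ is O(n⁵)
  C. n log(n) is O(n log n)

Functions A and C both have the same complexity class.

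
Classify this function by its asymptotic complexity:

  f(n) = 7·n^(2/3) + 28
O(n^(2/3))

The dominant term in 7·n^(2/3) + 28 is 7·n^(2/3), which is Θ(n^(2/3)).
Lower-order terms (28) are asymptotically negligible.
Constants are absorbed, so the tightest bound is O(n^(2/3)).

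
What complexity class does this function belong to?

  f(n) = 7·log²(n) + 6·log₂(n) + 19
O(log² n)

The dominant term in 7·log²(n) + 6·log₂(n) + 19 is 7·log²(n), which is Θ(log² n).
Lower-order terms (6·log₂(n), 19) are asymptotically negligible.
Constants are absorbed, so the tightest bound is O(log² n).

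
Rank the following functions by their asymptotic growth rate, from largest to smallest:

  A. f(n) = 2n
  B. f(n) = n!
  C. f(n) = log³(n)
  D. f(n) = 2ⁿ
B > D > A > C

Comparing growth rates:
B = n! is O(n!)
D = 2ⁿ is O(2ⁿ)
A = 2n is O(n)
C = log³(n) is O(log³ n)

Therefore, the order from fastest to slowest is: B > D > A > C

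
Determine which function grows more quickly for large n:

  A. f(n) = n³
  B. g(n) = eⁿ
B

f(n) = n³ is O(n³), while g(n) = eⁿ is O(eⁿ).
Since O(eⁿ) grows faster than O(n³), g(n) dominates.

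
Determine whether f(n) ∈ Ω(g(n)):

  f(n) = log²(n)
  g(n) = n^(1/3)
False

f(n) = log²(n) is O(log² n), and g(n) = n^(1/3) is O(n^(1/3)).
Since O(log² n) grows slower than O(n^(1/3)), f(n) = Ω(g(n)) is false.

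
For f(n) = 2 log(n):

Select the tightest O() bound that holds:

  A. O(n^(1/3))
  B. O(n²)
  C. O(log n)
C

f(n) = 2 log(n) is O(log n).
All listed options are valid Big-O bounds (upper bounds),
but O(log n) is the tightest (smallest valid bound).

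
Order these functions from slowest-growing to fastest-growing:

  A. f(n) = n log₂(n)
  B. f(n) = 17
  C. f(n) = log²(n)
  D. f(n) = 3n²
B < C < A < D

Comparing growth rates:
B = 17 is O(1)
C = log²(n) is O(log² n)
A = n log₂(n) is O(n log n)
D = 3n² is O(n²)

Therefore, the order from slowest to fastest is: B < C < A < D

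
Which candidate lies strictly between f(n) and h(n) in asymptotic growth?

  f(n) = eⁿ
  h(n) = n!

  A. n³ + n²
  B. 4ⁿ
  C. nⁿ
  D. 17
B

We need g(n) with eⁿ = o(g(n)) and g(n) = o(n!), i.e. O(eⁿ) ≺ g ≺ O(n!).
Check each option:
  A. n³ + n² — O(n³) does not grow strictly faster than f(n)
  B. 4ⁿ — O(4ⁿ) is strictly between O(eⁿ) and O(n!) ✓
  C. nⁿ — O(nⁿ) does not grow strictly slower than h(n)
  D. 17 — O(1) does not grow strictly faster than f(n)

Only option B (4ⁿ) lies strictly between.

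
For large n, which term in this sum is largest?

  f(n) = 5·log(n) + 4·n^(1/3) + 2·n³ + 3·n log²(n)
2·n³

Looking at each term:
  - 5·log(n) is O(log n)
  - 4·n^(1/3) is O(n^(1/3))
  - 2·n³ is O(n³)
  - 3·n log²(n) is O(n log² n)

The term 2·n³ (O(n³)) grows fastest and dominates all others.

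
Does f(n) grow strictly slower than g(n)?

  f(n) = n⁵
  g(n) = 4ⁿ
True

f(n) = n⁵ is O(n⁵), and g(n) = 4ⁿ is O(4ⁿ).
Since O(n⁵) grows strictly slower than O(4ⁿ), f(n) = o(g(n)) is true.
This means lim(n→∞) f(n)/g(n) = 0.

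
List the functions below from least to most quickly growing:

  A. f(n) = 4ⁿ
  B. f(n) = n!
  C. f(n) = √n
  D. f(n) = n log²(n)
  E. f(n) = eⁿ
C < D < E < A < B

Comparing growth rates:
C = √n is O(√n)
D = n log²(n) is O(n log² n)
E = eⁿ is O(eⁿ)
A = 4ⁿ is O(4ⁿ)
B = n! is O(n!)

Therefore, the order from slowest to fastest is: C < D < E < A < B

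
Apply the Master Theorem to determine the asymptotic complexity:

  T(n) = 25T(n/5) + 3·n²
Θ(n² log n)

Master Theorem: a = 25, b = 5, f(n) = 3·n².
Compute the critical exponent d = log₅(25) = 2.
Compare f(n) = Θ(n²) against n^d:
  k = 2 = d, so f(n) = Θ(n^d) — Case 2.
  Work is balanced across levels: T(n) = Θ(n^d log n) = Θ(n² log n).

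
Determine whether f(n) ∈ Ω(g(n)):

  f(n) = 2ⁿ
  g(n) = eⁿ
False

f(n) = 2ⁿ is O(2ⁿ), and g(n) = eⁿ is O(eⁿ).
Since O(2ⁿ) grows slower than O(eⁿ), f(n) = Ω(g(n)) is false.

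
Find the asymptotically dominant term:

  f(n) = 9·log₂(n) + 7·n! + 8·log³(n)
7·n!

Looking at each term:
  - 9·log₂(n) is O(log n)
  - 7·n! is O(n!)
  - 8·log³(n) is O(log³ n)

The term 7·n! (O(n!)) grows fastest and dominates all others.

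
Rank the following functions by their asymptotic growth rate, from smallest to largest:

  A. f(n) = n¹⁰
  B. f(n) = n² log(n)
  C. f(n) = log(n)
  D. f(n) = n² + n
C < D < B < A

Comparing growth rates:
C = log(n) is O(log n)
D = n² + n is O(n²)
B = n² log(n) is O(n² log n)
A = n¹⁰ is O(n¹⁰)

Therefore, the order from slowest to fastest is: C < D < B < A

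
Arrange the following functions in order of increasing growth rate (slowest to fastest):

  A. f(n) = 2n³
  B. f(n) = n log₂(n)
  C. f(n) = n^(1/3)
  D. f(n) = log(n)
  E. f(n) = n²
D < C < B < E < A

Comparing growth rates:
D = log(n) is O(log n)
C = n^(1/3) is O(n^(1/3))
B = n log₂(n) is O(n log n)
E = n² is O(n²)
A = 2n³ is O(n³)

Therefore, the order from slowest to fastest is: D < C < B < E < A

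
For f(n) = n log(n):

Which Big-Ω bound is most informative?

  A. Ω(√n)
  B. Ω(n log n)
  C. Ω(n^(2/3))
B

f(n) = n log(n) is Ω(n log n).
All listed options are valid Big-Ω bounds (lower bounds),
but Ω(n log n) is the tightest (largest valid bound).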